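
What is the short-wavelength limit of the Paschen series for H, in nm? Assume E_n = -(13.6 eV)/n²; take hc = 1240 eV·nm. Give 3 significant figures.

The Paschen series has lower level n_f = 3; the series limit corresponds to n_i → ∞.
ΔE_max = 13.6 × 1 / 3² = 1.511 eV.
λ_min = 1240 / 1.511 = 821 nm.

821 nm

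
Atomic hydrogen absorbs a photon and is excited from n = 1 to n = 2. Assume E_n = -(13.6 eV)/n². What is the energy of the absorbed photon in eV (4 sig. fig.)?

10.20 eV

E_2 = −13.60/4 = −3.400 eV and E_1 = −13.60/1 = −13.60 eV.
The photon energy is |E_2 − E_1| = 10.20 eV.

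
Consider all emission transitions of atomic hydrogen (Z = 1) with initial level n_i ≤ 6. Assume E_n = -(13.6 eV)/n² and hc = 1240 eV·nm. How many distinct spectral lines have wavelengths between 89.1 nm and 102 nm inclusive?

3

Enumerate all n_i → n_f pairs with 1 ≤ n_f < n_i ≤ 6 and compute λ = 1240 / [13.6·1·(1/n_f² − 1/n_i²)].
Lines falling in [89.1, 102] nm: 6→1 (93.78 nm), 5→1 (94.98 nm), 4→1 (97.25 nm).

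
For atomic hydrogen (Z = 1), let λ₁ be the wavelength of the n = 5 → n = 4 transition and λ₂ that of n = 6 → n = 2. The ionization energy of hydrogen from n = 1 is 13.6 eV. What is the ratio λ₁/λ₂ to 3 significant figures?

λ ∝ 1/ΔE ∝ 1/(1/n_f² − 1/n_i²), and the Z² and hc factors cancel in the ratio.
λ₁/λ₂ = (1/2² − 1/6²)/(1/4² − 1/5²) = 0.2222/0.02250 = 9.88.

9.88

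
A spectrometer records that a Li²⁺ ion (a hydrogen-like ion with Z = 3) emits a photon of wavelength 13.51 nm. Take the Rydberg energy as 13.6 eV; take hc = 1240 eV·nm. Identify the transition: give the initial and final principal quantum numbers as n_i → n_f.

n_i = 2, n_f = 1

The photon energy is ΔE = hc/λ = 1240 / 13.51 = 91.78 eV.
With Z = 3, ΔE = 122.4 × (1/n_f² − 1/n_i²), so 1/n_f² − 1/n_i² = 0.7499.
Trying n_f = 1 gives 1/n_i² = 0.2501, i.e. n_i ≈ 2; this pair matches.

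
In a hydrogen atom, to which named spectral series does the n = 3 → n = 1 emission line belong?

Lyman

The series is set by the lower level: n_f = 1 is the Lyman series.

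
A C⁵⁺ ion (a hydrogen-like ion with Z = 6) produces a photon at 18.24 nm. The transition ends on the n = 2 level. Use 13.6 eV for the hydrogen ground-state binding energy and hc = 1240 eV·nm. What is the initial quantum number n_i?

The photon energy is ΔE = hc/λ = 1240 / 18.24 = 67.98 eV.
With Z = 6, ΔE = 489.6 × (1/n_f² − 1/n_i²), so 1/n_f² − 1/n_i² = 0.1389.
With n_f = 2: 1/n_i² = 1/4 − 0.1389 = 0.1111, so n_i ≈ 3.00.

n_i = 3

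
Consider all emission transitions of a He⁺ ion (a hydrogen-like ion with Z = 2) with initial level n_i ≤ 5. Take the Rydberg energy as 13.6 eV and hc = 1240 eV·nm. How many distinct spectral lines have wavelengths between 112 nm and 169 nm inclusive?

Enumerate all n_i → n_f pairs with 1 ≤ n_f < n_i ≤ 5 and compute λ = 1240 / [13.6·4·(1/n_f² − 1/n_i²)].
Lines falling in [112, 169] nm: 4→2 (121.6 nm), 3→2 (164.1 nm).

2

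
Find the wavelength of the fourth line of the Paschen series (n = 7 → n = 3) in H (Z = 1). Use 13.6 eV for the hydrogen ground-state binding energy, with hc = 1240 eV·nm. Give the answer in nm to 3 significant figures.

The Paschen series terminates on n_f = 3; the fourth line has n_i = 3+4 = 7.
ΔE = 13.60 × (1/3² − 1/7²) = 1.234 eV.
λ = 1240 / 1.234 = 1010 nm.

1010 nm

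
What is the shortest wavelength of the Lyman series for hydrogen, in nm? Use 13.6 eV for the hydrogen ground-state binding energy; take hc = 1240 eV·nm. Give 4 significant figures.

The Lyman series has lower level n_f = 1; the series limit corresponds to n_i → ∞.
ΔE_max = 13.6 × 1 / 1² = 13.60 eV.
λ_min = 1240 / 13.60 = 91.18 nm.

91.18 nm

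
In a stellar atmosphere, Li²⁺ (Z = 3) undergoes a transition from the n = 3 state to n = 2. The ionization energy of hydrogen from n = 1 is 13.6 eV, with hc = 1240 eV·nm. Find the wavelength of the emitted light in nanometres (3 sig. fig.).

For Z = 3 the level energies scale as Z², so the effective Rydberg energy is 13.6 × 9 = 122.4 eV.
ΔE = 122.4 × (1/2² − 1/3²) = 122.4 × 0.1389 = 17.00 eV.
λ = hc/ΔE = 1240 / 17.00 = 72.9 nm.

72.9 nm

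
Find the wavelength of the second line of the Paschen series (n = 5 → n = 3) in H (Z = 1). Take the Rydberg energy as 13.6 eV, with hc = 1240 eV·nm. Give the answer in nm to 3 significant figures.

1280 nm

The Paschen series terminates on n_f = 3; the second line has n_i = 3+2 = 5.
ΔE = 13.60 × (1/3² − 1/5²) = 0.9671 eV.
λ = 1240 / 0.9671 = 1280 nm.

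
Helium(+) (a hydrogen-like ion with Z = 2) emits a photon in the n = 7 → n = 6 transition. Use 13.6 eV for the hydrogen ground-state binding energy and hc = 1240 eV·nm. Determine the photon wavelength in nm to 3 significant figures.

3090 nm

For Z = 2 the level energies scale as Z², so the effective Rydberg energy is 13.6 × 4 = 54.40 eV.
ΔE = 54.40 × (1/6² − 1/7²) = 54.40 × 0.007370 = 0.4009 eV.
λ = hc/ΔE = 1240 / 0.4009 = 3090 nm.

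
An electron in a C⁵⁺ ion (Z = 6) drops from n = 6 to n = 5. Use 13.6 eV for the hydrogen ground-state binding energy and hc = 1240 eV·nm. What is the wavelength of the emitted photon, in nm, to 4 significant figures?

207.2 nm

For Z = 6 the level energies scale as Z², so the effective Rydberg energy is 13.6 × 36 = 489.6 eV.
ΔE = 489.6 × (1/5² − 1/6²) = 489.6 × 0.01222 = 5.984 eV.
λ = hc/ΔE = 1240 / 5.984 = 207.2 nm.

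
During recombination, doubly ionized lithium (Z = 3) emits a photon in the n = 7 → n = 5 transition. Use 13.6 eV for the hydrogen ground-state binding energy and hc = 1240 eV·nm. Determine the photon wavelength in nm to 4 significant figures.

517.1 nm

For Z = 3 the level energies scale as Z², so the effective Rydberg energy is 13.6 × 9 = 122.4 eV.
ΔE = 122.4 × (1/5² − 1/7²) = 122.4 × 0.01959 = 2.398 eV.
λ = hc/ΔE = 1240 / 2.398 = 517.1 nm.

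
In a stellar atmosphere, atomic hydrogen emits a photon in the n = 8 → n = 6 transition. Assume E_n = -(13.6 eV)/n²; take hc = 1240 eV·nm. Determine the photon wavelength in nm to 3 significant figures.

ΔE = 13.60 × (1/6² − 1/8²) = 13.60 × 0.01215 = 0.1653 eV.
λ = hc/ΔE = 1240 / 0.1653 = 7500 nm.

7500 nm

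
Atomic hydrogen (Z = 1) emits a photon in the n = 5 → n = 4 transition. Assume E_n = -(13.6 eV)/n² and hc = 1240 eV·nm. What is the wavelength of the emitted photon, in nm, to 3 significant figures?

4050 nm

ΔE = 13.60 × (1/4² − 1/5²) = 13.60 × 0.02250 = 0.3060 eV.
λ = hc/ΔE = 1240 / 0.3060 = 4050 nm.
This line belongs to the Brackett series.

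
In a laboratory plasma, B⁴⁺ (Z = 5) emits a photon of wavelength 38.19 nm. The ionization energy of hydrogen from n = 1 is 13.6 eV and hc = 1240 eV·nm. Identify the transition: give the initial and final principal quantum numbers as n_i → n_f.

n_i = 8, n_f = 3

The photon energy is ΔE = hc/λ = 1240 / 38.19 = 32.47 eV.
With Z = 5, ΔE = 340.0 × (1/n_f² − 1/n_i²), so 1/n_f² − 1/n_i² = 0.09550.
Trying n_f = 3 gives 1/n_i² = 0.01561, i.e. n_i ≈ 8; this pair matches.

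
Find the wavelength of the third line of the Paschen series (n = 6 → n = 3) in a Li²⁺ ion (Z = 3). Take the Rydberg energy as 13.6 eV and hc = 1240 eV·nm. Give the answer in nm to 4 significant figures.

121.6 nm

The Paschen series terminates on n_f = 3; the third line has n_i = 3+3 = 6.
ΔE = 122.4 × (1/3² − 1/6²) = 10.20 eV.
λ = 1240 / 10.20 = 121.6 nm.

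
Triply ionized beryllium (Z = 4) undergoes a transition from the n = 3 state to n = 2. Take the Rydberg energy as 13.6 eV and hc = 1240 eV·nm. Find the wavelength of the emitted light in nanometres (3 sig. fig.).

41.0 nm

For Z = 4 the level energies scale as Z², so the effective Rydberg energy is 13.6 × 16 = 217.6 eV.
ΔE = 217.6 × (1/2² − 1/3²) = 217.6 × 0.1389 = 30.22 eV.
λ = hc/ΔE = 1240 / 30.22 = 41.0 nm.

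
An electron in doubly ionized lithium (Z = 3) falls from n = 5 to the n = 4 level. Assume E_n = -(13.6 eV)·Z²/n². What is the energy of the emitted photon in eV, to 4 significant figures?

2.754 eV

The Bohr energies scale as Z², so for Z = 3: E_n = −122.4/n² eV.
E_5 = −122.4/25 = −4.896 eV and E_4 = −122.4/16 = −7.650 eV.
The photon energy is |E_5 − E_4| = 2.754 eV.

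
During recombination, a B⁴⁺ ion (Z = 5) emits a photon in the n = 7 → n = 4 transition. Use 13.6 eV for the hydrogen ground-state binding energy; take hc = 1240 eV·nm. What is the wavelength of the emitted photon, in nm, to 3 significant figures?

For Z = 5 the level energies scale as Z², so the effective Rydberg energy is 13.6 × 25 = 340.0 eV.
ΔE = 340.0 × (1/4² − 1/7²) = 340.0 × 0.04209 = 14.31 eV.
λ = hc/ΔE = 1240 / 14.31 = 86.6 nm.

86.6 nm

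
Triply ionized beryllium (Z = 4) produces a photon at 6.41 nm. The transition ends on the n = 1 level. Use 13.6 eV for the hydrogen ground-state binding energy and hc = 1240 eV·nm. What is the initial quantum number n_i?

n_i = 3

The photon energy is ΔE = hc/λ = 1240 / 6.41 = 193.4 eV.
With Z = 4, ΔE = 217.6 × (1/n_f² − 1/n_i²), so 1/n_f² − 1/n_i² = 0.8890.
With n_f = 1: 1/n_i² = 1/1 − 0.8890 = 0.1110, so n_i ≈ 3.00.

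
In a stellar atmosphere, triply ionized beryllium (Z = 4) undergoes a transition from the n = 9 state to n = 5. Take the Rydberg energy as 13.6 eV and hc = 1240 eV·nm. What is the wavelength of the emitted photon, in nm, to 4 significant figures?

206.1 nm

For Z = 4 the level energies scale as Z², so the effective Rydberg energy is 13.6 × 16 = 217.6 eV.
ΔE = 217.6 × (1/5² − 1/9²) = 217.6 × 0.02765 = 6.018 eV.
λ = hc/ΔE = 1240 / 6.018 = 206.1 nm.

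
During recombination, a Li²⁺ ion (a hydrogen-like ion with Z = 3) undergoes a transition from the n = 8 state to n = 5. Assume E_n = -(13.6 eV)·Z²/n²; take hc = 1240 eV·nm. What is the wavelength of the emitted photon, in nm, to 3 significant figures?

For Z = 3 the level energies scale as Z², so the effective Rydberg energy is 13.6 × 9 = 122.4 eV.
ΔE = 122.4 × (1/5² − 1/8²) = 122.4 × 0.02438 = 2.984 eV.
λ = hc/ΔE = 1240 / 2.984 = 416 nm.

416 nm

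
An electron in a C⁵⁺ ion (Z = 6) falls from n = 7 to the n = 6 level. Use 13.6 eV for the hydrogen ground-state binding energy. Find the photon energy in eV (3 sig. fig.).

The Bohr energies scale as Z², so for Z = 6: E_n = −489.6/n² eV.
E_7 = −489.6/49 = −9.992 eV and E_6 = −489.6/36 = −13.60 eV.
The photon energy is |E_7 − E_6| = 3.61 eV.

3.61 eV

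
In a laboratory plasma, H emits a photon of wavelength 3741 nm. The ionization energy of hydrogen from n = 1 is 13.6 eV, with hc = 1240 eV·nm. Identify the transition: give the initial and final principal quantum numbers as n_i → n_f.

The photon energy is ΔE = hc/λ = 1240 / 3741 = 0.3315 eV.
With Z = 1, ΔE = 13.60 × (1/n_f² − 1/n_i²), so 1/n_f² − 1/n_i² = 0.02437.
Trying n_f = 5 gives 1/n_i² = 0.01563, i.e. n_i ≈ 8; this pair matches.

n_i = 8, n_f = 5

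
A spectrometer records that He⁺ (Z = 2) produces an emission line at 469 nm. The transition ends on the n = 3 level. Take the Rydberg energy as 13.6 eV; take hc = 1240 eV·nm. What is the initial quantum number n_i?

The photon energy is ΔE = hc/λ = 1240 / 469 = 2.644 eV.
With Z = 2, ΔE = 54.40 × (1/n_f² − 1/n_i²), so 1/n_f² − 1/n_i² = 0.04860.
With n_f = 3: 1/n_i² = 1/9 − 0.04860 = 0.06251, so n_i ≈ 4.00.

n_i = 4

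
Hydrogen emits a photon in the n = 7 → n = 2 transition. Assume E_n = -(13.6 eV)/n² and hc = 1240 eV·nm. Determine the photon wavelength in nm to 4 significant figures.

ΔE = 13.60 × (1/2² − 1/7²) = 13.60 × 0.2296 = 3.122 eV.
λ = hc/ΔE = 1240 / 3.122 = 397.1 nm.

397.1 nm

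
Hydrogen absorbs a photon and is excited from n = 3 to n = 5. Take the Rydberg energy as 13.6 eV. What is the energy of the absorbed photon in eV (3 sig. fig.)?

0.967 eV

E_5 = −13.60/25 = −0.5440 eV and E_3 = −13.60/9 = −1.511 eV.
The photon energy is |E_5 − E_3| = 0.967 eV.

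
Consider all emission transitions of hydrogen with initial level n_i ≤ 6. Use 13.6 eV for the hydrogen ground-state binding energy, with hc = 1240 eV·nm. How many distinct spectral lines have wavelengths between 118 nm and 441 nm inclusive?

3

Enumerate all n_i → n_f pairs with 1 ≤ n_f < n_i ≤ 6 and compute λ = 1240 / [13.6·1·(1/n_f² − 1/n_i²)].
Lines falling in [118, 441] nm: 2→1 (121.6 nm), 6→2 (410.3 nm), 5→2 (434.2 nm).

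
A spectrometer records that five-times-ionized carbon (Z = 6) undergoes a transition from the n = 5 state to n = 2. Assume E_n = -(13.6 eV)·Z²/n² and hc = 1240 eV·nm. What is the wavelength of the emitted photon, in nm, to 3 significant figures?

12.1 nm

For Z = 6 the level energies scale as Z², so the effective Rydberg energy is 13.6 × 36 = 489.6 eV.
ΔE = 489.6 × (1/2² − 1/5²) = 489.6 × 0.2100 = 102.8 eV.
λ = hc/ΔE = 1240 / 102.8 = 12.1 nm.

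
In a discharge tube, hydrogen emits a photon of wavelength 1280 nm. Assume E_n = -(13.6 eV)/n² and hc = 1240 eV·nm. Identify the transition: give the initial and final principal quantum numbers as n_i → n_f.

The photon energy is ΔE = hc/λ = 1240 / 1280 = 0.9688 eV.
With Z = 1, ΔE = 13.60 × (1/n_f² − 1/n_i²), so 1/n_f² − 1/n_i² = 0.07123.
Trying n_f = 3 gives 1/n_i² = 0.03988, i.e. n_i ≈ 5; this pair matches.

n_i = 5, n_f = 3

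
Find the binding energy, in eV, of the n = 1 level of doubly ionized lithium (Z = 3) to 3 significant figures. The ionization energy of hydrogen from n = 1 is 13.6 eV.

122 eV

E_n = −13.6 Z²/n² = −122.4/n² eV for Z = 3.
E_1 = −122.4/1 = −122 eV, so ionization (to E = 0) requires 122 eV.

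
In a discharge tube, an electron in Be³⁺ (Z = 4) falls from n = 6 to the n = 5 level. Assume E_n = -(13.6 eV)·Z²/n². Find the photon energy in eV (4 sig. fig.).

2.660 eV

The Bohr energies scale as Z², so for Z = 4: E_n = −217.6/n² eV.
E_6 = −217.6/36 = −6.044 eV and E_5 = −217.6/25 = −8.704 eV.
The photon energy is |E_6 − E_5| = 2.660 eV.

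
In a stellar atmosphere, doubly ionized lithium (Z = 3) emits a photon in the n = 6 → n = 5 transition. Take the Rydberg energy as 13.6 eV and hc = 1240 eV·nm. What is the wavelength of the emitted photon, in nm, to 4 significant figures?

828.9 nm

For Z = 3 the level energies scale as Z², so the effective Rydberg energy is 13.6 × 9 = 122.4 eV.
ΔE = 122.4 × (1/5² − 1/6²) = 122.4 × 0.01222 = 1.496 eV.
λ = hc/ΔE = 1240 / 1.496 = 828.9 nm.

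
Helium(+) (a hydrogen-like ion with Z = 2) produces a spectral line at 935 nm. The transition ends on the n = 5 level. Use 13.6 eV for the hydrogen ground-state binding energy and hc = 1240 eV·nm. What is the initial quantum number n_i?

The photon energy is ΔE = hc/λ = 1240 / 935 = 1.326 eV.
With Z = 2, ΔE = 54.40 × (1/n_f² − 1/n_i²), so 1/n_f² − 1/n_i² = 0.02438.
With n_f = 5: 1/n_i² = 1/25 − 0.02438 = 0.01562, so n_i ≈ 8.00.

n_i = 8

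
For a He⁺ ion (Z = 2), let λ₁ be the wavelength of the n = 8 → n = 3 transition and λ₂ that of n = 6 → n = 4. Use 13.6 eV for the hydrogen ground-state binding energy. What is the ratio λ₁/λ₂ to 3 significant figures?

λ ∝ 1/ΔE ∝ 1/(1/n_f² − 1/n_i²), and the Z² and hc factors cancel in the ratio.
λ₁/λ₂ = (1/4² − 1/6²)/(1/3² − 1/8²) = 0.03472/0.09549 = 0.364.

0.364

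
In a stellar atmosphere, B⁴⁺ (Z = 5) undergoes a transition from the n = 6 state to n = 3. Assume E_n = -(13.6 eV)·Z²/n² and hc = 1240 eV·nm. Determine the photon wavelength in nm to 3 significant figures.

For Z = 5 the level energies scale as Z², so the effective Rydberg energy is 13.6 × 25 = 340.0 eV.
ΔE = 340.0 × (1/3² − 1/6²) = 340.0 × 0.08333 = 28.33 eV.
λ = hc/ΔE = 1240 / 28.33 = 43.8 nm.

43.8 nm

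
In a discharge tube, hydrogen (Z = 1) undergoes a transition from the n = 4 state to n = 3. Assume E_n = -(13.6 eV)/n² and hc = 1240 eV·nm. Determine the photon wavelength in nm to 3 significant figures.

ΔE = 13.60 × (1/3² − 1/4²) = 13.60 × 0.04861 = 0.6611 eV.
λ = hc/ΔE = 1240 / 0.6611 = 1880 nm.
This line belongs to the Paschen series.

1880 nm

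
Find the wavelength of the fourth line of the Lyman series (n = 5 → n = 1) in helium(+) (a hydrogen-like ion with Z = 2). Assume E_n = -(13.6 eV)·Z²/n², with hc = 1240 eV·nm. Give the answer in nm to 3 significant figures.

The Lyman series terminates on n_f = 1; the fourth line has n_i = 1+4 = 5.
ΔE = 54.40 × (1/1² − 1/5²) = 52.22 eV.
λ = 1240 / 52.22 = 23.7 nm.

23.7 nm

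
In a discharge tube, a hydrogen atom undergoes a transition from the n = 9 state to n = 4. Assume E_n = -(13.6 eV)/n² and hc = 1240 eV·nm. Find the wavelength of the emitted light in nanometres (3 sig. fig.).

ΔE = 13.60 × (1/4² − 1/9²) = 13.60 × 0.05015 = 0.6821 eV.
λ = hc/ΔE = 1240 / 0.6821 = 1820 nm.
This line belongs to the Brackett series.

1820 nm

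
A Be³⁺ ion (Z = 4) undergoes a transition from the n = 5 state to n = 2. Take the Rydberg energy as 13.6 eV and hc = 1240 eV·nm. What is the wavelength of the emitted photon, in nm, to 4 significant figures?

For Z = 4 the level energies scale as Z², so the effective Rydberg energy is 13.6 × 16 = 217.6 eV.
ΔE = 217.6 × (1/2² − 1/5²) = 217.6 × 0.2100 = 45.70 eV.
λ = hc/ΔE = 1240 / 45.70 = 27.14 nm.

27.14 nm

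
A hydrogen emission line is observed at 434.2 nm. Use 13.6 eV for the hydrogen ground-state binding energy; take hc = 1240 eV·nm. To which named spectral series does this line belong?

Balmer

ΔE = 1240/434.2 = 2.856 eV.
This matches 13.6 × (1/2² − 1/5²), so n_f = 2: the Balmer series.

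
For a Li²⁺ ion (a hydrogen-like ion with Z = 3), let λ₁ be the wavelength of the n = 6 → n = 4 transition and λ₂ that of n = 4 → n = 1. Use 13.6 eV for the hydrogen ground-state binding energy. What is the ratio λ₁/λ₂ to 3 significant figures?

27.0

λ ∝ 1/ΔE ∝ 1/(1/n_f² − 1/n_i²), and the Z² and hc factors cancel in the ratio.
λ₁/λ₂ = (1/1² − 1/4²)/(1/4² − 1/6²) = 0.9375/0.03472 = 27.0.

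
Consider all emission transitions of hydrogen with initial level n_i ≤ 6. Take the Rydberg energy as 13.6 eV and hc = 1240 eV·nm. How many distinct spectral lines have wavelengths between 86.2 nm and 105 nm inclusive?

4

Enumerate all n_i → n_f pairs with 1 ≤ n_f < n_i ≤ 6 and compute λ = 1240 / [13.6·1·(1/n_f² − 1/n_i²)].
Lines falling in [86.2, 105] nm: 6→1 (93.78 nm), 5→1 (94.98 nm), 4→1 (97.25 nm), 3→1 (102.6 nm).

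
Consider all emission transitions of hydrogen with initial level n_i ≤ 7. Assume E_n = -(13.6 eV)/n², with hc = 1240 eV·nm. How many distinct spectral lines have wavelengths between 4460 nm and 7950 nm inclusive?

Enumerate all n_i → n_f pairs with 1 ≤ n_f < n_i ≤ 7 and compute λ = 1240 / [13.6·1·(1/n_f² − 1/n_i²)].
Lines falling in [4460, 7950] nm: 7→5 (4654 nm), 6→5 (7460 nm).

2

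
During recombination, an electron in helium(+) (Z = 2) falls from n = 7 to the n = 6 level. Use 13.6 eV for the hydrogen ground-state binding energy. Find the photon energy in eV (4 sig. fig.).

0.4009 eV

The Bohr energies scale as Z², so for Z = 2: E_n = −54.40/n² eV.
E_7 = −54.40/49 = −1.110 eV and E_6 = −54.40/36 = −1.511 eV.
The photon energy is |E_7 − E_6| = 0.4009 eV.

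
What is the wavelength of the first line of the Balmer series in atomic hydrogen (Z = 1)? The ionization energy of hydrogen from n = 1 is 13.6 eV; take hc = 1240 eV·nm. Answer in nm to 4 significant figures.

656.5 nm

The Balmer series terminates on n_f = 2; the first line has n_i = 2+1 = 3.
ΔE = 13.60 × (1/2² − 1/3²) = 1.889 eV.
λ = 1240 / 1.889 = 656.5 nm.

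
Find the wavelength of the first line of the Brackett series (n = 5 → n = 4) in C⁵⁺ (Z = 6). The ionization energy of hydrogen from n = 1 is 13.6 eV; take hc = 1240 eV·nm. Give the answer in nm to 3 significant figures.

The Brackett series terminates on n_f = 4; the first line has n_i = 4+1 = 5.
ΔE = 489.6 × (1/4² − 1/5²) = 11.02 eV.
λ = 1240 / 11.02 = 113 nm.

113 nm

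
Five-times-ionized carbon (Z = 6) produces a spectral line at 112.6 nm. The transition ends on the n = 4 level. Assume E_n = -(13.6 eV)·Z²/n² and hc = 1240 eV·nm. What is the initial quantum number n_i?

n_i = 5

The photon energy is ΔE = hc/λ = 1240 / 112.6 = 11.01 eV.
With Z = 6, ΔE = 489.6 × (1/n_f² − 1/n_i²), so 1/n_f² − 1/n_i² = 0.02249.
With n_f = 4: 1/n_i² = 1/16 − 0.02249 = 0.04001, so n_i ≈ 5.00.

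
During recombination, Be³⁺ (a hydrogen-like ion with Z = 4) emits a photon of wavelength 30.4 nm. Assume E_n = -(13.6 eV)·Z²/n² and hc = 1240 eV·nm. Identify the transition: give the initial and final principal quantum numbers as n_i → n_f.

n_i = 4, n_f = 2

The photon energy is ΔE = hc/λ = 1240 / 30.4 = 40.79 eV.
With Z = 4, ΔE = 217.6 × (1/n_f² − 1/n_i²), so 1/n_f² − 1/n_i² = 0.1875.
Trying n_f = 2 gives 1/n_i² = 0.06255, i.e. n_i ≈ 4; this pair matches.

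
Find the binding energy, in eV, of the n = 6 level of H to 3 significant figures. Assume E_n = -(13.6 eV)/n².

E_6 = −13.60/36 = −0.378 eV, so ionization (to E = 0) requires 0.378 eV.

0.378 eV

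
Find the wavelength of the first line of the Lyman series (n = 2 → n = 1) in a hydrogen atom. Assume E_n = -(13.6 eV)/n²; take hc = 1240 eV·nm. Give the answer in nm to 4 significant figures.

The Lyman series terminates on n_f = 1; the first line has n_i = 1+1 = 2.
ΔE = 13.60 × (1/1² − 1/2²) = 10.20 eV.
λ = 1240 / 10.20 = 121.6 nm.

121.6 nm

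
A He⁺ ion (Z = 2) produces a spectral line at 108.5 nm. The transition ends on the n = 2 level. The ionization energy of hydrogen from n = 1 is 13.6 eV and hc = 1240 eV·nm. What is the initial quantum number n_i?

n_i = 5

The photon energy is ΔE = hc/λ = 1240 / 108.5 = 11.43 eV.
With Z = 2, ΔE = 54.40 × (1/n_f² − 1/n_i²), so 1/n_f² − 1/n_i² = 0.2101.
With n_f = 2: 1/n_i² = 1/4 − 0.2101 = 0.03992, so n_i ≈ 5.01.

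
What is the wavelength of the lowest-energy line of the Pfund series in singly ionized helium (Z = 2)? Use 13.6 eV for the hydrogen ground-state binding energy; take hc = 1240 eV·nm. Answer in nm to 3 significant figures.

1860 nm

The Pfund series terminates on n_f = 5; the first line has n_i = 5+1 = 6.
ΔE = 54.40 × (1/5² − 1/6²) = 0.6649 eV.
λ = 1240 / 0.6649 = 1860 nm.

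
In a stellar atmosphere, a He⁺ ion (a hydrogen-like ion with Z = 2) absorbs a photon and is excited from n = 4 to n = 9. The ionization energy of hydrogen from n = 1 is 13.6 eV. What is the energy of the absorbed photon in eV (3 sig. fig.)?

The Bohr energies scale as Z², so for Z = 2: E_n = −54.40/n² eV.
E_9 = −54.40/81 = −0.6716 eV and E_4 = −54.40/16 = −3.400 eV.
The photon energy is |E_9 − E_4| = 2.73 eV.

2.73 eV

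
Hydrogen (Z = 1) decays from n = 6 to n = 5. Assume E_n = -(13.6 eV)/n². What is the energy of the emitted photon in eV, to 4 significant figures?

0.1662 eV

E_6 = −13.60/36 = −0.3778 eV and E_5 = −13.60/25 = −0.5440 eV.
The photon energy is |E_6 − E_5| = 0.1662 eV.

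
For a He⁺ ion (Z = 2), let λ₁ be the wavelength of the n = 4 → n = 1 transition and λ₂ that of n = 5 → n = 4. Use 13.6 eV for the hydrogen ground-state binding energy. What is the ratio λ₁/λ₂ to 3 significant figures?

λ ∝ 1/ΔE ∝ 1/(1/n_f² − 1/n_i²), and the Z² and hc factors cancel in the ratio.
λ₁/λ₂ = (1/4² − 1/5²)/(1/1² − 1/4²) = 0.02250/0.9375 = 0.0240.

0.0240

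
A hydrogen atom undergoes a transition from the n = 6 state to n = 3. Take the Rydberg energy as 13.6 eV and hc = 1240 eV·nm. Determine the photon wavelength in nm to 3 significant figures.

ΔE = 13.60 × (1/3² − 1/6²) = 13.60 × 0.08333 = 1.133 eV.
λ = hc/ΔE = 1240 / 1.133 = 1090 nm.
This line belongs to the Paschen series.

1090 nm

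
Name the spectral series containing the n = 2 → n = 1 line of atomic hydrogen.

The series is set by the lower level: n_f = 1 is the Lyman series.

Lyman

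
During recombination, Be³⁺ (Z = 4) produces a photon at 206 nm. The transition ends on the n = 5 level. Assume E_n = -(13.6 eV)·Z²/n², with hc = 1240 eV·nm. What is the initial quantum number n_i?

The photon energy is ΔE = hc/λ = 1240 / 206 = 6.019 eV.
With Z = 4, ΔE = 217.6 × (1/n_f² − 1/n_i²), so 1/n_f² − 1/n_i² = 0.02766.
With n_f = 5: 1/n_i² = 1/25 − 0.02766 = 0.01234, so n_i ≈ 9.00.

n_i = 9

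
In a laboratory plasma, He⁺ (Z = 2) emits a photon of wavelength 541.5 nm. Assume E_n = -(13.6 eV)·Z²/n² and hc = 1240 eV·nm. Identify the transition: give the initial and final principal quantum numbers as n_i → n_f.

The photon energy is ΔE = hc/λ = 1240 / 541.5 = 2.290 eV.
With Z = 2, ΔE = 54.40 × (1/n_f² − 1/n_i²), so 1/n_f² − 1/n_i² = 0.04209.
Trying n_f = 4 gives 1/n_i² = 0.02041, i.e. n_i ≈ 7; this pair matches.

n_i = 7, n_f = 4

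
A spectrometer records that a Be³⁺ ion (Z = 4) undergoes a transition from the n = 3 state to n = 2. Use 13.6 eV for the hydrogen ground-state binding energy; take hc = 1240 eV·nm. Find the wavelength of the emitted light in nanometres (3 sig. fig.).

41.0 nm

For Z = 4 the level energies scale as Z², so the effective Rydberg energy is 13.6 × 16 = 217.6 eV.
ΔE = 217.6 × (1/2² − 1/3²) = 217.6 × 0.1389 = 30.22 eV.
λ = hc/ΔE = 1240 / 30.22 = 41.0 nm.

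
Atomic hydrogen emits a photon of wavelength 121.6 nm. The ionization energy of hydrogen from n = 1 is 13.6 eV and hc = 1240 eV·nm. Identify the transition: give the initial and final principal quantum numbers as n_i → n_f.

n_i = 2, n_f = 1

The photon energy is ΔE = hc/λ = 1240 / 121.6 = 10.20 eV.
With Z = 1, ΔE = 13.60 × (1/n_f² − 1/n_i²), so 1/n_f² − 1/n_i² = 0.7498.
Trying n_f = 1 gives 1/n_i² = 0.2502, i.e. n_i ≈ 2; this pair matches.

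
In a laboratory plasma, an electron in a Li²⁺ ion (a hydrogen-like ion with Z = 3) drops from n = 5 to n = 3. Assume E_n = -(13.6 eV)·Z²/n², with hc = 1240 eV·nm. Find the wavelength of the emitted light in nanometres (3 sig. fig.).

142 nm

For Z = 3 the level energies scale as Z², so the effective Rydberg energy is 13.6 × 9 = 122.4 eV.
ΔE = 122.4 × (1/3² − 1/5²) = 122.4 × 0.07111 = 8.704 eV.
λ = hc/ΔE = 1240 / 8.704 = 142 nm.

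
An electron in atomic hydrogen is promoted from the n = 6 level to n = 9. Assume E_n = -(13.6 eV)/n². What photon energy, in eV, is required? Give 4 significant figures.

E_9 = −13.60/81 = −0.1679 eV and E_6 = −13.60/36 = −0.3778 eV.
The photon energy is |E_9 − E_6| = 0.2099 eV.

0.2099 eV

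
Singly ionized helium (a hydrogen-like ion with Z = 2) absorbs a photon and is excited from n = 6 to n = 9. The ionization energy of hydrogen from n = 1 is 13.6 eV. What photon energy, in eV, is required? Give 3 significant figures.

The Bohr energies scale as Z², so for Z = 2: E_n = −54.40/n² eV.
E_9 = −54.40/81 = −0.6716 eV and E_6 = −54.40/36 = −1.511 eV.
The photon energy is |E_9 − E_6| = 0.840 eV.

0.840 eV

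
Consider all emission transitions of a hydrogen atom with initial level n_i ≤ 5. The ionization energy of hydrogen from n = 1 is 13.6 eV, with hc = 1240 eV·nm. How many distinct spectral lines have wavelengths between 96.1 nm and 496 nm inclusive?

5

Enumerate all n_i → n_f pairs with 1 ≤ n_f < n_i ≤ 5 and compute λ = 1240 / [13.6·1·(1/n_f² − 1/n_i²)].
Lines falling in [96.1, 496] nm: 4→1 (97.25 nm), 3→1 (102.6 nm), 2→1 (121.6 nm), 5→2 (434.2 nm), 4→2 (486.3 nm).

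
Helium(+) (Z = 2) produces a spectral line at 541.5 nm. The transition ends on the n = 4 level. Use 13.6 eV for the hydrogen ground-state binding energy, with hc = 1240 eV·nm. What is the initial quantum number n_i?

n_i = 7

The photon energy is ΔE = hc/λ = 1240 / 541.5 = 2.290 eV.
With Z = 2, ΔE = 54.40 × (1/n_f² − 1/n_i²), so 1/n_f² − 1/n_i² = 0.04209.
With n_f = 4: 1/n_i² = 1/16 − 0.04209 = 0.02041, so n_i ≈ 7.00.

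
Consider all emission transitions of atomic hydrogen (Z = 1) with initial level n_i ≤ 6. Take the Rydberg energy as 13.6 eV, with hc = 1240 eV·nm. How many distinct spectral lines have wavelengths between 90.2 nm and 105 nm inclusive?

Enumerate all n_i → n_f pairs with 1 ≤ n_f < n_i ≤ 6 and compute λ = 1240 / [13.6·1·(1/n_f² − 1/n_i²)].
Lines falling in [90.2, 105] nm: 6→1 (93.78 nm), 5→1 (94.98 nm), 4→1 (97.25 nm), 3→1 (102.6 nm).

4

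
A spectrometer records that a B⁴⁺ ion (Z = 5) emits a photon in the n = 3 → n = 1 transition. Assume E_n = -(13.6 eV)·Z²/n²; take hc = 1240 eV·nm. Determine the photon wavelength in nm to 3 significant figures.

For Z = 5 the level energies scale as Z², so the effective Rydberg energy is 13.6 × 25 = 340.0 eV.
ΔE = 340.0 × (1/1² − 1/3²) = 340.0 × 0.8889 = 302.2 eV.
λ = hc/ΔE = 1240 / 302.2 = 4.10 nm.

4.10 nm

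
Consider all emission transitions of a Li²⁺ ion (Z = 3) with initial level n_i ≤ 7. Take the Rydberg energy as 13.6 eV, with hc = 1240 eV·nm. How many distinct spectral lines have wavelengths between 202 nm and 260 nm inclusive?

2

Enumerate all n_i → n_f pairs with 1 ≤ n_f < n_i ≤ 7 and compute λ = 1240 / [13.6·9·(1/n_f² − 1/n_i²)].
Lines falling in [202, 260] nm: 4→3 (208.4 nm), 7→4 (240.7 nm).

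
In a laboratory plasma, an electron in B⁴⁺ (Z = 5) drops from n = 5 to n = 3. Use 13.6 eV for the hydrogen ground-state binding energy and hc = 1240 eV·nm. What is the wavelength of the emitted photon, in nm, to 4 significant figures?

51.29 nm

For Z = 5 the level energies scale as Z², so the effective Rydberg energy is 13.6 × 25 = 340.0 eV.
ΔE = 340.0 × (1/3² − 1/5²) = 340.0 × 0.07111 = 24.18 eV.
λ = hc/ΔE = 1240 / 24.18 = 51.29 nm.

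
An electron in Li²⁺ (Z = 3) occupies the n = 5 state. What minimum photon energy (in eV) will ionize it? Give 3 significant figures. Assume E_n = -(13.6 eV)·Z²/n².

E_n = −13.6 Z²/n² = −122.4/n² eV for Z = 3.
E_5 = −122.4/25 = −4.90 eV, so ionization (to E = 0) requires 4.90 eV.

4.90 eV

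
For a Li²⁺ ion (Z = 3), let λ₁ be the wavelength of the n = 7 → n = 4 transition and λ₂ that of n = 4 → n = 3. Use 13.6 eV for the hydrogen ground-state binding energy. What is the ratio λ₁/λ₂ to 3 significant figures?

1.15

λ ∝ 1/ΔE ∝ 1/(1/n_f² − 1/n_i²), and the Z² and hc factors cancel in the ratio.
λ₁/λ₂ = (1/3² − 1/4²)/(1/4² − 1/7²) = 0.04861/0.04209 = 1.15.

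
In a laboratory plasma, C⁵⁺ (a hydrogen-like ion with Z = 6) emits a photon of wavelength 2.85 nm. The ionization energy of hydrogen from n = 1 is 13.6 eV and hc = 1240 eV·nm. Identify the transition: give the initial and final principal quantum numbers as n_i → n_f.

n_i = 3, n_f = 1

The photon energy is ΔE = hc/λ = 1240 / 2.85 = 435.1 eV.
With Z = 6, ΔE = 489.6 × (1/n_f² − 1/n_i²), so 1/n_f² − 1/n_i² = 0.8887.
Trying n_f = 1 gives 1/n_i² = 0.1113, i.e. n_i ≈ 3; this pair matches.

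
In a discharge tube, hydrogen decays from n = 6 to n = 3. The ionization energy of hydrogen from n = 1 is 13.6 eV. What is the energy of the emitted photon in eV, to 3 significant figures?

1.13 eV

E_6 = −13.60/36 = −0.3778 eV and E_3 = −13.60/9 = −1.511 eV.
The photon energy is |E_6 − E_3| = 1.13 eV.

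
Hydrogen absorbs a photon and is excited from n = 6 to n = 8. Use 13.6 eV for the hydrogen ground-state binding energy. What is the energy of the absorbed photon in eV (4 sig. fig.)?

E_8 = −13.60/64 = −0.2125 eV and E_6 = −13.60/36 = −0.3778 eV.
The photon energy is |E_8 − E_6| = 0.1653 eV.

0.1653 eV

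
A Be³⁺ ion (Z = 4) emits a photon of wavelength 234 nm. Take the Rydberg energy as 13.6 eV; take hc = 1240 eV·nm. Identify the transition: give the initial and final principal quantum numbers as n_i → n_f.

n_i = 8, n_f = 5

The photon energy is ΔE = hc/λ = 1240 / 234 = 5.299 eV.
With Z = 4, ΔE = 217.6 × (1/n_f² − 1/n_i²), so 1/n_f² − 1/n_i² = 0.02435.
Trying n_f = 5 gives 1/n_i² = 0.01565, i.e. n_i ≈ 8; this pair matches.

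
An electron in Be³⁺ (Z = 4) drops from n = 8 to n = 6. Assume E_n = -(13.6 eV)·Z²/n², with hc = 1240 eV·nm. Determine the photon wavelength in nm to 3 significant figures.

469 nm

For Z = 4 the level energies scale as Z², so the effective Rydberg energy is 13.6 × 16 = 217.6 eV.
ΔE = 217.6 × (1/6² − 1/8²) = 217.6 × 0.01215 = 2.644 eV.
λ = hc/ΔE = 1240 / 2.644 = 469 nm.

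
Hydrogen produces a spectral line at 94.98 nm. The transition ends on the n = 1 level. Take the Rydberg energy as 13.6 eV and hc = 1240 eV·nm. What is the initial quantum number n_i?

The photon energy is ΔE = hc/λ = 1240 / 94.98 = 13.06 eV.
With Z = 1, ΔE = 13.60 × (1/n_f² − 1/n_i²), so 1/n_f² − 1/n_i² = 0.9600.
With n_f = 1: 1/n_i² = 1/1 − 0.9600 = 0.04005, so n_i ≈ 5.00.

n_i = 5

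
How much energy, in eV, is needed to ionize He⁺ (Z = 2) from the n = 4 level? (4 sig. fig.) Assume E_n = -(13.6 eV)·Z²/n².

E_n = −13.6 Z²/n² = −54.40/n² eV for Z = 2.
E_4 = −54.40/16 = −3.400 eV, so ionization (to E = 0) requires 3.400 eV.

3.400 eV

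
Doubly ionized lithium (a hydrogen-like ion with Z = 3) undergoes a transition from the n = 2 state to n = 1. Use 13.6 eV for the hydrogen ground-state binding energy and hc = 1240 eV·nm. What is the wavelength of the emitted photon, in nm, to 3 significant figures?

13.5 nm

For Z = 3 the level energies scale as Z², so the effective Rydberg energy is 13.6 × 9 = 122.4 eV.
ΔE = 122.4 × (1/1² − 1/2²) = 122.4 × 0.7500 = 91.80 eV.
λ = hc/ΔE = 1240 / 91.80 = 13.5 nm.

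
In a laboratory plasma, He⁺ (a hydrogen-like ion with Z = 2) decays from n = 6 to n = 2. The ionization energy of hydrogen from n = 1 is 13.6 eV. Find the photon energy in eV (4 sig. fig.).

The Bohr energies scale as Z², so for Z = 2: E_n = −54.40/n² eV.
E_6 = −54.40/36 = −1.511 eV and E_2 = −54.40/4 = −13.60 eV.
The photon energy is |E_6 − E_2| = 12.09 eV.

12.09 eV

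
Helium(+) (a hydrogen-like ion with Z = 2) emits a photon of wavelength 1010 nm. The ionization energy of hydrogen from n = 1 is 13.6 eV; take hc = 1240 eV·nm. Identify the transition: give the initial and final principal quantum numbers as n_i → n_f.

n_i = 5, n_f = 4

The photon energy is ΔE = hc/λ = 1240 / 1010 = 1.228 eV.
With Z = 2, ΔE = 54.40 × (1/n_f² − 1/n_i²), so 1/n_f² − 1/n_i² = 0.02257.
Trying n_f = 4 gives 1/n_i² = 0.03993, i.e. n_i ≈ 5; this pair matches.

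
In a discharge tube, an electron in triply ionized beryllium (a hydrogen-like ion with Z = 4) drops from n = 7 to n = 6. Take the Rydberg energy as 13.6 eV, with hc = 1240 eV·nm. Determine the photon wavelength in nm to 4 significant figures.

For Z = 4 the level energies scale as Z², so the effective Rydberg energy is 13.6 × 16 = 217.6 eV.
ΔE = 217.6 × (1/6² − 1/7²) = 217.6 × 0.007370 = 1.604 eV.
λ = hc/ΔE = 1240 / 1.604 = 773.2 nm.

773.2 nm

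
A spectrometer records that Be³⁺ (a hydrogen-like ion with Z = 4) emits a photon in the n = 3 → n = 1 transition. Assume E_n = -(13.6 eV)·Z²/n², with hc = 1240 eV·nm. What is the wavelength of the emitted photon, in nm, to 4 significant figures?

6.411 nm

For Z = 4 the level energies scale as Z², so the effective Rydberg energy is 13.6 × 16 = 217.6 eV.
ΔE = 217.6 × (1/1² − 1/3²) = 217.6 × 0.8889 = 193.4 eV.
λ = hc/ΔE = 1240 / 193.4 = 6.411 nm.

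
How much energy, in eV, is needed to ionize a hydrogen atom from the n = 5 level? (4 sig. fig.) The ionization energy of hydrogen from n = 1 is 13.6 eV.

E_5 = −13.60/25 = −0.5440 eV, so ionization (to E = 0) requires 0.5440 eV.

0.5440 eV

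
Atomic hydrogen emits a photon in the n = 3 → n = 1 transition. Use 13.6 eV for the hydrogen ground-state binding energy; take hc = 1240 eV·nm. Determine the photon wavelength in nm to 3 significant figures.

103 nm

ΔE = 13.60 × (1/1² − 1/3²) = 13.60 × 0.8889 = 12.09 eV.
λ = hc/ΔE = 1240 / 12.09 = 103 nm.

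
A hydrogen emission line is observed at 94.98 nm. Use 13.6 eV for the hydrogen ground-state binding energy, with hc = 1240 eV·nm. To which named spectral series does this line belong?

ΔE = 1240/94.98 = 13.06 eV.
This matches 13.6 × (1/1² − 1/5²), so n_f = 1: the Lyman series.

Lyman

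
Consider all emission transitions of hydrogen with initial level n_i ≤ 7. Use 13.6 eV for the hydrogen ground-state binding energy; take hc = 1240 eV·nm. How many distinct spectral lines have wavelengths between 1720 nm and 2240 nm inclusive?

Enumerate all n_i → n_f pairs with 1 ≤ n_f < n_i ≤ 7 and compute λ = 1240 / [13.6·1·(1/n_f² − 1/n_i²)].
Lines falling in [1720, 2240] nm: 4→3 (1876 nm), 7→4 (2166 nm).

2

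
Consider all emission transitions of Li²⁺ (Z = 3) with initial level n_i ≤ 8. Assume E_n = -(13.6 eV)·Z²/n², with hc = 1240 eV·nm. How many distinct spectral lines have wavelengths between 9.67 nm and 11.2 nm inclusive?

Enumerate all n_i → n_f pairs with 1 ≤ n_f < n_i ≤ 8 and compute λ = 1240 / [13.6·9·(1/n_f² − 1/n_i²)].
Lines falling in [9.67, 11.2] nm: 8→1 (10.29 nm), 7→1 (10.34 nm), 6→1 (10.42 nm), 5→1 (10.55 nm), 4→1 (10.81 nm).

5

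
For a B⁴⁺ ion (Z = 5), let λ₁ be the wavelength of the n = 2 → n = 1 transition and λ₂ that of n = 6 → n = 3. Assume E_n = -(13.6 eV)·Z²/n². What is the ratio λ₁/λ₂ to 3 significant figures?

0.111

λ ∝ 1/ΔE ∝ 1/(1/n_f² − 1/n_i²), and the Z² and hc factors cancel in the ratio.
λ₁/λ₂ = (1/3² − 1/6²)/(1/1² − 1/2²) = 0.08333/0.7500 = 0.111.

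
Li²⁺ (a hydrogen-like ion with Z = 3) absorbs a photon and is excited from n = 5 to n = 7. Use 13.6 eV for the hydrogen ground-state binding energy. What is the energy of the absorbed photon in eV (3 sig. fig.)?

The Bohr energies scale as Z², so for Z = 3: E_n = −122.4/n² eV.
E_7 = −122.4/49 = −2.498 eV and E_5 = −122.4/25 = −4.896 eV.
The photon energy is |E_7 − E_5| = 2.40 eV.

2.40 eV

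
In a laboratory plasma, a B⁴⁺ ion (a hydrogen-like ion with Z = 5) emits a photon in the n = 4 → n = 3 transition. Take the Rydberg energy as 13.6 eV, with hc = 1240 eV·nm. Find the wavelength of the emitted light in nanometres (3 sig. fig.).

75.0 nm

For Z = 5 the level energies scale as Z², so the effective Rydberg energy is 13.6 × 25 = 340.0 eV.
ΔE = 340.0 × (1/3² − 1/4²) = 340.0 × 0.04861 = 16.53 eV.
λ = hc/ΔE = 1240 / 16.53 = 75.0 nm.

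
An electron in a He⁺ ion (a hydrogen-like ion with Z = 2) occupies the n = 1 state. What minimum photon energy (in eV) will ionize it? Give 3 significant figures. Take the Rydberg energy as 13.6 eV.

54.4 eV

E_n = −13.6 Z²/n² = −54.40/n² eV for Z = 2.
E_1 = −54.40/1 = −54.4 eV, so ionization (to E = 0) requires 54.4 eV.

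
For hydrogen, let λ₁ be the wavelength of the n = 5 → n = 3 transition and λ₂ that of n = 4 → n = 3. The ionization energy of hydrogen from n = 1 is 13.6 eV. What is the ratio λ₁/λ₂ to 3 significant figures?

0.684

λ ∝ 1/ΔE ∝ 1/(1/n_f² − 1/n_i²), and the Z² and hc factors cancel in the ratio.
λ₁/λ₂ = (1/3² − 1/4²)/(1/3² − 1/5²) = 0.04861/0.07111 = 0.684.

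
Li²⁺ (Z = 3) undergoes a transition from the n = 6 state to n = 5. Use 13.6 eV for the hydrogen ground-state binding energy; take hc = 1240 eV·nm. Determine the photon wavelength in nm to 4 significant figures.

828.9 nm

For Z = 3 the level energies scale as Z², so the effective Rydberg energy is 13.6 × 9 = 122.4 eV.
ΔE = 122.4 × (1/5² − 1/6²) = 122.4 × 0.01222 = 1.496 eV.
λ = hc/ΔE = 1240 / 1.496 = 828.9 nm.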